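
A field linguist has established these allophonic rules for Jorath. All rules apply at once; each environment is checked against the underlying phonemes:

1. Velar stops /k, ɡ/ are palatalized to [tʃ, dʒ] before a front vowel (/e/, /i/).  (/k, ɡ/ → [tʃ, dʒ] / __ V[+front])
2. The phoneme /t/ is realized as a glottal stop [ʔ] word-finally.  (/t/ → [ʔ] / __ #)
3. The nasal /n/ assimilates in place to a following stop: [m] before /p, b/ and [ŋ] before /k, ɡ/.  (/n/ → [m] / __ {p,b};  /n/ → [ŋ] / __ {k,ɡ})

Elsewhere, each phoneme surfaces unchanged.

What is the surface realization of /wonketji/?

[woŋtʃetji]

/w/ (word-initial): no rule targets it → [w].
/o/ (between /w/ and /n/) is unaffected → [o].
/n/ (between /o/ and /k/): before a labial or velar stop, so rule 3 applies → [ŋ].
/k/ meets the environment for rule 1 (before a front vowel) → [tʃ].
/e/ stays [e].
/t/ — between /e/ and /j/; rule 2 does not apply here → [t].
/j/ (between /t/ and /i/) is unaffected → [j].
/i/ (word-final): no rule targets it → [i].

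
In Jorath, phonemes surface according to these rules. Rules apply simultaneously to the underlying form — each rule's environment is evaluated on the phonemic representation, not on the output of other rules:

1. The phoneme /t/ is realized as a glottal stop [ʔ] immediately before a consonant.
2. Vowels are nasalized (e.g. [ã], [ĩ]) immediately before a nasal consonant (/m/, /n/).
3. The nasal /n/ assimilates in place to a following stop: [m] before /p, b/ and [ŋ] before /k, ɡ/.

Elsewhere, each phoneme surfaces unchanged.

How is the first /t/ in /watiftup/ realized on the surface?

[t]

/t/ (between /a/ and /i/): rule 1 targets it, but not immediately before a consonant → unchanged [t].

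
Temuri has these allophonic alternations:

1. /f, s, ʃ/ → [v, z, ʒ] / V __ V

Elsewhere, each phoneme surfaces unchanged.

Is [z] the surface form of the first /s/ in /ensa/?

No

/s/ (between /n/ and /a/): rule 1 targets it, but not between two vowels → unchanged [s].
The actual realization is [s], not [z].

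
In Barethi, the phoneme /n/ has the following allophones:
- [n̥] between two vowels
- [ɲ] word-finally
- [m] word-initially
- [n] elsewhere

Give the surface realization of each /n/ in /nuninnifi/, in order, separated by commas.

[m], [n̥], [n], [n]

Occurrence 1 (position 1): word-initially → [m].
Occurrence 2 (position 3): between two vowels → [n̥].
Occurrence 3 (position 5): no conditioning environment matches → elsewhere allophone [n].
Occurrence 4 (position 6): no conditioning environment matches → elsewhere allophone [n].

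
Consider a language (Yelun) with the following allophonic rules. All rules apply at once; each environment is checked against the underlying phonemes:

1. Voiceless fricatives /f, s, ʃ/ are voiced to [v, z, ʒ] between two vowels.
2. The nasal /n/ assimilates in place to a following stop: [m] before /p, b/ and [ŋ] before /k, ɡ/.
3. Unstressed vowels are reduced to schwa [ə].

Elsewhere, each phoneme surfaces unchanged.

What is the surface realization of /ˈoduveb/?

[ˈodəvəb]

/o/ — word-initial; rule 3 does not apply here → [o].
/d/ (between /o/ and /u/): no rule targets it → [d].
/u/ meets the environment for rule 3 (in an unstressed syllable) → [ə].
/v/ (between /u/ and /e/): no rule targets it → [v].
Rule 3 applies to /e/ (between /v/ and /b/: in an unstressed syllable) → [ə].
/b/ (word-final) is unaffected → [b].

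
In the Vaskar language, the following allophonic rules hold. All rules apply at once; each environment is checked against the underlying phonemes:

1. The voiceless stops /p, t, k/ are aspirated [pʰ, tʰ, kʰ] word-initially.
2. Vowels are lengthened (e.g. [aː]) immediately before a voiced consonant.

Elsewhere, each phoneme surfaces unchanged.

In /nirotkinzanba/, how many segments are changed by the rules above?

3

Segments that undergo a rule: /i/ → [iː] (rule 2); /i/ → [iː] (rule 2); /a/ → [aː] (rule 2).
All other segments surface unchanged.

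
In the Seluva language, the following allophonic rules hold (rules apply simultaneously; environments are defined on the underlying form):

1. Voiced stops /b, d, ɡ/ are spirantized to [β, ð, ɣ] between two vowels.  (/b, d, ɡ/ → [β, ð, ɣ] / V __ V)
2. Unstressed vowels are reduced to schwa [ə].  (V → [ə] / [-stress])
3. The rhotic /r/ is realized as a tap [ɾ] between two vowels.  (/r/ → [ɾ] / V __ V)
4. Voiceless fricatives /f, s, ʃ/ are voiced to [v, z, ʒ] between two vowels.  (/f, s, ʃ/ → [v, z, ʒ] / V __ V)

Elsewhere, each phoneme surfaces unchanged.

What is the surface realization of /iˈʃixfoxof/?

/i/ (word-initial) occurs in an unstressed syllable → [ə] by rule 2.
/ʃ/ (between /i/ and /i/) occurs between two vowels → [ʒ] by rule 4.
/i/ — between /ʃ/ and /x/; rule 2 does not apply here → [i].
/x/ (between /i/ and /f/): no rule targets it → [x].
/f/ (between /x/ and /o/) is in the target of rule 4 but the environment (between two vowels) is not met → [f].
/o/ (between /f/ and /x/) occurs in an unstressed syllable → [ə] by rule 2.
/x/ stays [x].
Rule 2 applies to /o/ (between /x/ and /f/: in an unstressed syllable) → [ə].
/f/ (word-final): rule 4 targets it, but not between two vowels → unchanged [f].

[əˈʒixfəxəf]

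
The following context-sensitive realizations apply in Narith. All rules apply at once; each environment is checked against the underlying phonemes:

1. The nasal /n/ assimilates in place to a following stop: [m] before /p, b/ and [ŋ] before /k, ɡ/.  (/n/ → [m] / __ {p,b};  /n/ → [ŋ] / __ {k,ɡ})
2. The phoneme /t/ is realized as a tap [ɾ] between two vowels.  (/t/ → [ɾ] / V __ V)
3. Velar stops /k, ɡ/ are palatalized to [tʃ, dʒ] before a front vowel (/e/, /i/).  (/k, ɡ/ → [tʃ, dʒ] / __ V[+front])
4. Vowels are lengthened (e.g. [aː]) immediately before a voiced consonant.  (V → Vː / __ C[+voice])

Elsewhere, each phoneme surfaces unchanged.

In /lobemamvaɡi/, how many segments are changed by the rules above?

5

Segments that undergo a rule: /o/ → [oː] (rule 4); /e/ → [eː] (rule 4); /a/ → [aː] (rule 4); /a/ → [aː] (rule 4); /ɡ/ → [dʒ] (rule 3).
All other segments surface unchanged.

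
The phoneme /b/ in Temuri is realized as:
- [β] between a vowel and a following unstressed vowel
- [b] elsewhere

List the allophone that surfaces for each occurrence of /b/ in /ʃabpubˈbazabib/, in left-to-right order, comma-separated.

[b], [b], [b], [β], [b]

Occurrence 1 (position 3): no conditioning environment matches → elsewhere allophone [b].
Occurrence 2 (position 6): no conditioning environment matches → elsewhere allophone [b].
Occurrence 3 (position 7): no conditioning environment matches → elsewhere allophone [b].
Occurrence 4 (position 11): between a vowel and a following unstressed vowel → [β].
Occurrence 5 (position 13): no conditioning environment matches → elsewhere allophone [b].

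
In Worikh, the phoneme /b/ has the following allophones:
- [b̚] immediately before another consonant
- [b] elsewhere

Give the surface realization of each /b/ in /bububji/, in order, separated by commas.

[b], [b], [b̚]

Occurrence 1 (position 1): no conditioning environment matches → elsewhere allophone [b].
Occurrence 2 (position 3): no conditioning environment matches → elsewhere allophone [b].
Occurrence 3 (position 5): immediately before another consonant → [b̚].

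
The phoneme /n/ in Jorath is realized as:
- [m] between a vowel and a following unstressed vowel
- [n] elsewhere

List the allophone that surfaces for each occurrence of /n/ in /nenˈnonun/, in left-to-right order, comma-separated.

Occurrence 1 (position 1): no conditioning environment matches → elsewhere allophone [n].
Occurrence 2 (position 3): no conditioning environment matches → elsewhere allophone [n].
Occurrence 3 (position 4): no conditioning environment matches → elsewhere allophone [n].
Occurrence 4 (position 6): between a vowel and a following unstressed vowel → [m].
Occurrence 5 (position 8): no conditioning environment matches → elsewhere allophone [n].

[n], [n], [n], [m], [n]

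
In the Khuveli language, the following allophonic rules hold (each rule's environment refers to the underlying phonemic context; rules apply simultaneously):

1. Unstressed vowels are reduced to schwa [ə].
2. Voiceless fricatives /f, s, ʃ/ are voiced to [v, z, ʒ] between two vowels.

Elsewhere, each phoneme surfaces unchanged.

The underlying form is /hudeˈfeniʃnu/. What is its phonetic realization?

/u/ meets the environment for rule 1 (in an unstressed syllable) → [ə].
/e/ meets the environment for rule 1 (in an unstressed syllable) → [ə].
/f/ meets the environment for rule 2 (between two vowels) → [v].
/e/ — between /f/ and /n/; rule 1 does not apply here → [e].
/i/ — between /n/ and /ʃ/, in an unstressed syllable — surfaces as [ə] (rule 1).
/ʃ/ (between /i/ and /n/) is in the target of rule 2 but the environment (between two vowels) is not met → [ʃ].
/u/ — word-final, in an unstressed syllable — surfaces as [ə] (rule 1).

[hədəˈvenəʃnə]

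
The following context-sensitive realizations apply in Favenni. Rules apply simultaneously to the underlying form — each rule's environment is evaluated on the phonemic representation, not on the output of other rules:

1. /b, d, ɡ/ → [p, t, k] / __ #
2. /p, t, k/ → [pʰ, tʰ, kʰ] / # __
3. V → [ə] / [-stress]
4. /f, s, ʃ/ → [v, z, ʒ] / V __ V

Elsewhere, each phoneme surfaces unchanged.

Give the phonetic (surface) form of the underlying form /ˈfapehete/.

[ˈfapəhətə]

/f/ (word-initial) fails the environment for rule 4, so it stays [f].
/a/ (between /f/ and /p/) fails the environment for rule 3, so it stays [a].
/p/ — between /a/ and /e/; rule 2 does not apply here → [p].
/e/ — between /p/ and /h/, in an unstressed syllable — surfaces as [ə] (rule 3).
/h/ (between /e/ and /e/) is unaffected → [h].
Rule 3 applies to /e/ (between /h/ and /t/: in an unstressed syllable) → [ə].
/t/ — between /e/ and /e/; rule 2 does not apply here → [t].
/e/ (word-final) occurs in an unstressed syllable → [ə] by rule 3.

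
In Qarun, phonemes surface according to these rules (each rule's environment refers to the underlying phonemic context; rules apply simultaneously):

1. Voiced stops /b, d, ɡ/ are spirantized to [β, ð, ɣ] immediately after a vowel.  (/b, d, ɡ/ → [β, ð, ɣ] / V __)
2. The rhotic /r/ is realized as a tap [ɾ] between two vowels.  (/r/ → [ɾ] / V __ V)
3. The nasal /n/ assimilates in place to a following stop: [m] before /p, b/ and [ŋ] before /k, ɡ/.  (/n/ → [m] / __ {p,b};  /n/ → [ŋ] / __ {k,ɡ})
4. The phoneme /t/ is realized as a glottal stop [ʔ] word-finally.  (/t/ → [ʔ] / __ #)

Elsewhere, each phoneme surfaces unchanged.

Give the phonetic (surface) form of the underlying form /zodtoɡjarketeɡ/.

[zoðtoɣjarketeɣ]

/z/ stays [z].
/o/ stays [o].
Rule 1 applies to /d/ (between /o/ and /t/: immediately after a vowel) → [ð].
/t/ — between /d/ and /o/; rule 4 does not apply here → [t].
/o/ stays [o].
/ɡ/ (between /o/ and /j/) occurs immediately after a vowel → [ɣ] by rule 1.
/j/ stays [j].
/a/ — not in any rule's target class → [a].
/r/ (between /a/ and /k/) is in the target of rule 2 but the environment (between two vowels) is not met → [r].
/k/ (between /r/ and /e/) is unaffected → [k].
/e/ (between /k/ and /t/) is unaffected → [e].
/t/ (between /e/ and /e/) is in the target of rule 4 but the environment (word-finally) is not met → [t].
/e/ (between /t/ and /ɡ/): no rule targets it → [e].
/ɡ/ (word-final) occurs immediately after a vowel → [ɣ] by rule 1.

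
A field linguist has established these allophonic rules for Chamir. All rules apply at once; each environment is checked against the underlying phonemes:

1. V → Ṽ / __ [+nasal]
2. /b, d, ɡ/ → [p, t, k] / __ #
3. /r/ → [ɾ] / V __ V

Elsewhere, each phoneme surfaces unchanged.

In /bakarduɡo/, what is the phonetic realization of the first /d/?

/d/ (between /r/ and /u/) is in the target of rule 2 but the environment (word-finally) is not met → [d].

[d]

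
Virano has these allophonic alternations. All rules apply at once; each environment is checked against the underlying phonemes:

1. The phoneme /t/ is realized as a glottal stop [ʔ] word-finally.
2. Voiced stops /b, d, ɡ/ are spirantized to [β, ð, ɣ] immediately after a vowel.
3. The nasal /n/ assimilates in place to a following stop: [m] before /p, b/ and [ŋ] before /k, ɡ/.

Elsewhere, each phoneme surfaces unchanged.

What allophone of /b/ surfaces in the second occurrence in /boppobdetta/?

/b/ meets the environment for rule 2 (immediately after a vowel) → [β].

[β]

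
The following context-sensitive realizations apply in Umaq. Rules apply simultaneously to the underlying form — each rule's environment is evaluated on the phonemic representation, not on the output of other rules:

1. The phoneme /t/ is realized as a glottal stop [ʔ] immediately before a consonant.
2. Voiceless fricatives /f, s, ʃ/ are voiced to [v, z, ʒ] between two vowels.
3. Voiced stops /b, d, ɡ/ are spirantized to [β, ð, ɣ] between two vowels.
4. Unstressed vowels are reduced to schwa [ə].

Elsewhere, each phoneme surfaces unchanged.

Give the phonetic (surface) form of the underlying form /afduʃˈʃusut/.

/a/ meets the environment for rule 4 (in an unstressed syllable) → [ə].
/f/ — between /a/ and /d/; rule 2 does not apply here → [f].
/d/ (between /f/ and /u/) fails the environment for rule 3, so it stays [d].
/u/ meets the environment for rule 4 (in an unstressed syllable) → [ə].
/ʃ/ (between /u/ and /ʃ/) fails the environment for rule 2, so it stays [ʃ].
/ʃ/ — between /ʃ/ and /u/; rule 2 does not apply here → [ʃ].
/u/ (between /ʃ/ and /s/): rule 4 targets it, but not in an unstressed syllable → unchanged [u].
/s/ (between /u/ and /u/): between two vowels, so rule 2 applies → [z].
/u/ (between /s/ and /t/) occurs in an unstressed syllable → [ə] by rule 4.
/t/ — word-final; rule 1 does not apply here → [t].

[əfdəʃˈʃuzət]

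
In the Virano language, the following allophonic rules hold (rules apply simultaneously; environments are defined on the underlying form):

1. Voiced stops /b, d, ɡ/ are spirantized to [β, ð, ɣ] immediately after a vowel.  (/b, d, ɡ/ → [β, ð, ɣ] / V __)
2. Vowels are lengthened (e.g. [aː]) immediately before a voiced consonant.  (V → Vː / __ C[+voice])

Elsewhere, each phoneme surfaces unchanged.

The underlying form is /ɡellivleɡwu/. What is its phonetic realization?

[ɡeːlliːvleːɣwu]

/ɡ/ — word-initial; rule 1 does not apply here → [ɡ].
Rule 2 applies to /e/ (between /ɡ/ and /l/: before a voiced consonant) → [eː].
/l/ (between /e/ and /l/) is unaffected → [l].
/l/ (between /l/ and /i/): no rule targets it → [l].
/i/ (between /l/ and /v/): before a voiced consonant, so rule 2 applies → [iː].
/v/ stays [v].
/l/ stays [l].
/e/ (between /l/ and /ɡ/): before a voiced consonant, so rule 2 applies → [eː].
/ɡ/ (between /e/ and /w/): immediately after a vowel, so rule 1 applies → [ɣ].
/w/ (between /ɡ/ and /u/) is unaffected → [w].
/u/ (word-final) fails the environment for rule 2, so it stays [u].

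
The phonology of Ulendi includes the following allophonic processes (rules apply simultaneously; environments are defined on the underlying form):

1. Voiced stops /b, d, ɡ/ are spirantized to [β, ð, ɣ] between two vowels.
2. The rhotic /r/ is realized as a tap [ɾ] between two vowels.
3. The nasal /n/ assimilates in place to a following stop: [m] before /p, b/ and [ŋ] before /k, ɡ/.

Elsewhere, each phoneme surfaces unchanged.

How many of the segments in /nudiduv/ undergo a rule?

Segments that undergo a rule: /d/ → [ð] (rule 1); /d/ → [ð] (rule 1).
All other segments surface unchanged.

2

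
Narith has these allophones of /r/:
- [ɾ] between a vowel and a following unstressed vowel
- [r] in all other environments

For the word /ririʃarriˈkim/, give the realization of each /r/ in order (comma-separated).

[r], [ɾ], [r], [r]

Occurrence 1 (position 1): no conditioning environment matches → elsewhere allophone [r].
Occurrence 2 (position 3): between a vowel and a following unstressed vowel → [ɾ].
Occurrence 3 (position 7): no conditioning environment matches → elsewhere allophone [r].
Occurrence 4 (position 8): no conditioning environment matches → elsewhere allophone [r].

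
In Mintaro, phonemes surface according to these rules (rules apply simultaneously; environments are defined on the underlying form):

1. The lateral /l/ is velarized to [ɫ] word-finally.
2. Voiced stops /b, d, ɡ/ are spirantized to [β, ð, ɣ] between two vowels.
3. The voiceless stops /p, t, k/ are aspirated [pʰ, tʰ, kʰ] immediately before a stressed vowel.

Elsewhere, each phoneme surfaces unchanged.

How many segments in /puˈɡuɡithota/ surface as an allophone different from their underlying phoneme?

2

Segments that undergo a rule: /ɡ/ → [ɣ] (rule 2); /ɡ/ → [ɣ] (rule 2).
All other segments surface unchanged.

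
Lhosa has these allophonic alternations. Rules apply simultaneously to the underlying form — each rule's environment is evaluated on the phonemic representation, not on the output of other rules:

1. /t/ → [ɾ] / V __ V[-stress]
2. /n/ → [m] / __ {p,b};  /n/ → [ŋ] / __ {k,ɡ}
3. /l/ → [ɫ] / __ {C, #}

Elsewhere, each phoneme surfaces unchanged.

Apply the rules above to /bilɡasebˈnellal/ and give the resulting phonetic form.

/b/ — not in any rule's target class → [b].
/i/ — not in any rule's target class → [i].
/l/ (between /i/ and /ɡ/): word-finally or immediately before a consonant, so rule 3 applies → [ɫ].
/ɡ/ (between /l/ and /a/) is unaffected → [ɡ].
/a/ stays [a].
/s/ stays [s].
/e/ — not in any rule's target class → [e].
/b/ (between /e/ and /n/): no rule targets it → [b].
/n/ — between /b/ and /e/; rule 2 does not apply here → [n].
/e/ stays [e].
Rule 3 applies to /l/ (between /e/ and /l/: word-finally or immediately before a consonant) → [ɫ].
/l/ (between /l/ and /a/): rule 3 targets it, but not word-finally or immediately before a consonant → unchanged [l].
/a/ stays [a].
/l/ (word-final): word-finally or immediately before a consonant, so rule 3 applies → [ɫ].

[biɫɡasebˈneɫlaɫ]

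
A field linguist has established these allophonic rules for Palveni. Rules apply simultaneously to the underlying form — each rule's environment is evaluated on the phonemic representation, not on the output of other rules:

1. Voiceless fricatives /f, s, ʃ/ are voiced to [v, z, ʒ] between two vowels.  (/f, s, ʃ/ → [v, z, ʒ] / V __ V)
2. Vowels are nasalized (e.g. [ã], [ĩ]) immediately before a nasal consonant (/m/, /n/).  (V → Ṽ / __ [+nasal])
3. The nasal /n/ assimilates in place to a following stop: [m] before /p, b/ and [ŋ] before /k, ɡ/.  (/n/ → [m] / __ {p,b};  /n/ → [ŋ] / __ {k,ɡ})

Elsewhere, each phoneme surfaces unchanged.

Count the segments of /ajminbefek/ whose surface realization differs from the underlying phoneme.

Segments that undergo a rule: /i/ → [ĩ] (rule 2); /n/ → [m] (rule 3); /f/ → [v] (rule 1).
All other segments surface unchanged.

3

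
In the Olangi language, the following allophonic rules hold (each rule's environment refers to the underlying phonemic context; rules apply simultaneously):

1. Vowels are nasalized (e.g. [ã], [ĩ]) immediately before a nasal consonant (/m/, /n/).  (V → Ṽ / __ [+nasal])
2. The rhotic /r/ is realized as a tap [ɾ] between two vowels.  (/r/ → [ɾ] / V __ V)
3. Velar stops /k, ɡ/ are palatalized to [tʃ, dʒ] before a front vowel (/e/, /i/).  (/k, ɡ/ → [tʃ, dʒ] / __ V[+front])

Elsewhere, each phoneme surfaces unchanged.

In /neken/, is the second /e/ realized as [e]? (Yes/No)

No

/e/ (between /k/ and /n/) occurs before a nasal consonant → [ẽ] by rule 1.
The actual realization is [ẽ], not [e].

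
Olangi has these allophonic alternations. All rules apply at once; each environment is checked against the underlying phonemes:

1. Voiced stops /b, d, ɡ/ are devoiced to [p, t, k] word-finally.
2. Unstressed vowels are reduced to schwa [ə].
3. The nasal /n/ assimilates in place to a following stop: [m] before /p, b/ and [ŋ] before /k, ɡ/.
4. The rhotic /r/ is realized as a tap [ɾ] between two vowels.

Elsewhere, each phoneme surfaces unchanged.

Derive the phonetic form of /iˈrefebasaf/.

[əˈɾefəbəsəf]

Rule 2 applies to /i/ (word-initial: in an unstressed syllable) → [ə].
/r/ (between /i/ and /e/) occurs between two vowels → [ɾ] by rule 4.
/e/ (between /r/ and /f/) is in the target of rule 2 but the environment (in an unstressed syllable) is not met → [e].
/e/ (between /f/ and /b/) occurs in an unstressed syllable → [ə] by rule 2.
/b/ (between /e/ and /a/) fails the environment for rule 1, so it stays [b].
/a/ meets the environment for rule 2 (in an unstressed syllable) → [ə].
Rule 2 applies to /a/ (between /s/ and /f/: in an unstressed syllable) → [ə].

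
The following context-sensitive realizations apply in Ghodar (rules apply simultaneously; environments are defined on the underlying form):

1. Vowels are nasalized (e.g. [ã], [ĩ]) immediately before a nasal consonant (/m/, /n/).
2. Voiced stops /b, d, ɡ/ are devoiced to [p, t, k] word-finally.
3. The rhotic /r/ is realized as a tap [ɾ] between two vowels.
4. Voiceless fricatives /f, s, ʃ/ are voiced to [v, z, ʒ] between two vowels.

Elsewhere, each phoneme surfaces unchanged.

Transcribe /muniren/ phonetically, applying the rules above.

[mũniɾẽn]

/m/ (word-initial) is unaffected → [m].
/u/ — between /m/ and /n/, before a nasal consonant — surfaces as [ũ] (rule 1).
/n/ stays [n].
/i/ (between /n/ and /r/): rule 1 targets it, but not before a nasal consonant → unchanged [i].
Rule 3 applies to /r/ (between /i/ and /e/: between two vowels) → [ɾ].
Rule 1 applies to /e/ (between /r/ and /n/: before a nasal consonant) → [ẽ].
/n/ (word-final): no rule targets it → [n].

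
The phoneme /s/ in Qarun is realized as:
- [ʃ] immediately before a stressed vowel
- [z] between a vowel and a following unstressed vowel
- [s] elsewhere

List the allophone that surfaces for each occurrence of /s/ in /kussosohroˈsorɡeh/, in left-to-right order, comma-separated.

[s], [s], [z], [ʃ]

Occurrence 1 (position 3): no conditioning environment matches → elsewhere allophone [s].
Occurrence 2 (position 4): no conditioning environment matches → elsewhere allophone [s].
Occurrence 3 (position 6): between a vowel and a following unstressed vowel → [z].
Occurrence 4 (position 11): immediately before a stressed vowel → [ʃ].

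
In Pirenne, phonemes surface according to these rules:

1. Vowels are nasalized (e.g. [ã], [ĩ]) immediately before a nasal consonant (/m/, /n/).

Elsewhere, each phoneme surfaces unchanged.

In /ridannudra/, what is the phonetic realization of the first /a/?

[ã]

/a/ (between /d/ and /n/) occurs before a nasal consonant → [ã] by rule 1.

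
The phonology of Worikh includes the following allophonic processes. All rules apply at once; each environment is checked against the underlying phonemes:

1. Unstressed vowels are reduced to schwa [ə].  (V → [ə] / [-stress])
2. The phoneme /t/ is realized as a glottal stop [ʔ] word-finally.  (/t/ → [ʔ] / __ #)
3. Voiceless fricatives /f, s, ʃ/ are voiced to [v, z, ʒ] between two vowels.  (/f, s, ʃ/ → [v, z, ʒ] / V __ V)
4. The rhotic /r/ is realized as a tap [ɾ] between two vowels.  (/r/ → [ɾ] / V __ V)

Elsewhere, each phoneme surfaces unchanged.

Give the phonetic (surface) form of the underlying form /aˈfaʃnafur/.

/a/ meets the environment for rule 1 (in an unstressed syllable) → [ə].
/f/ meets the environment for rule 3 (between two vowels) → [v].
/a/ — between /f/ and /ʃ/; rule 1 does not apply here → [a].
/ʃ/ (between /a/ and /n/): rule 3 targets it, but not between two vowels → unchanged [ʃ].
/n/ (between /ʃ/ and /a/): no rule targets it → [n].
/a/ (between /n/ and /f/) occurs in an unstressed syllable → [ə] by rule 1.
/f/ (between /a/ and /u/) occurs between two vowels → [v] by rule 3.
/u/ (between /f/ and /r/) occurs in an unstressed syllable → [ə] by rule 1.
/r/ (word-final): rule 4 targets it, but not between two vowels → unchanged [r].

[əˈvaʃnəvər]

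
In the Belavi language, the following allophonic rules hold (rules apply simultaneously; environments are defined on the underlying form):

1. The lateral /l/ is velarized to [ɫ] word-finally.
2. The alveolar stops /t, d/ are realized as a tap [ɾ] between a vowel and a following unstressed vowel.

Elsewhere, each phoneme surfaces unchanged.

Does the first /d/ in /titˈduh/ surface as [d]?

Yes

/d/ — between /t/ and /u/; rule 2 does not apply here → [d].
The actual realization is [d], which matches [d].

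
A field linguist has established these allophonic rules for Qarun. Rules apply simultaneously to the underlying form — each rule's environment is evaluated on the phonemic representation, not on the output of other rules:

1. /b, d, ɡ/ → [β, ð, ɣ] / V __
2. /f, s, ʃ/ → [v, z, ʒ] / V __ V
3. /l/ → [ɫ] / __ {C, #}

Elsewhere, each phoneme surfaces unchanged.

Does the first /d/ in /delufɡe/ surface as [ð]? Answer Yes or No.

/d/ (word-initial): rule 1 targets it, but not immediately after a vowel → unchanged [d].
The actual realization is [d], not [ð].

No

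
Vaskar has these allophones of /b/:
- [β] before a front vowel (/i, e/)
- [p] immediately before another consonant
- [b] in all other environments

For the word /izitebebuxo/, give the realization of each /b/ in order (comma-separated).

Occurrence 1 (position 6): before a front vowel (/i, e/) → [β].
Occurrence 2 (position 8): no conditioning environment matches → elsewhere allophone [b].

[β], [b]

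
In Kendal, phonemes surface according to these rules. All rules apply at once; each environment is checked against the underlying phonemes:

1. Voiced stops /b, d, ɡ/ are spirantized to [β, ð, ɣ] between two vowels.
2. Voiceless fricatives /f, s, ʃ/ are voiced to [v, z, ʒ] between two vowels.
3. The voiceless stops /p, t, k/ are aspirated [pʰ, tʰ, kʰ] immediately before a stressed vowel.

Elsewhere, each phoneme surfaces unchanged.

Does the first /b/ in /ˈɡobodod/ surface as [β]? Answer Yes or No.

/b/ — between /o/ and /o/, between two vowels — surfaces as [β] (rule 1).
The actual realization is [β], which matches [β].

Yes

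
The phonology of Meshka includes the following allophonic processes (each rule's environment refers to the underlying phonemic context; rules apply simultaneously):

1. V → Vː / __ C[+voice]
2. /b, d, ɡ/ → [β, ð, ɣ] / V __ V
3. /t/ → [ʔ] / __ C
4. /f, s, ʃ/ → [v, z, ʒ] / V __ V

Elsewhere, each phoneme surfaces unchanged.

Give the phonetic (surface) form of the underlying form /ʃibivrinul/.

/ʃ/ (word-initial): rule 4 targets it, but not between two vowels → unchanged [ʃ].
Rule 1 applies to /i/ (between /ʃ/ and /b/: before a voiced consonant) → [iː].
Rule 2 applies to /b/ (between /i/ and /i/: between two vowels) → [β].
/i/ — between /b/ and /v/, before a voiced consonant — surfaces as [iː] (rule 1).
/v/ stays [v].
/r/ — not in any rule's target class → [r].
/i/ — between /r/ and /n/, before a voiced consonant — surfaces as [iː] (rule 1).
/n/ (between /i/ and /u/) is unaffected → [n].
/u/ — between /n/ and /l/, before a voiced consonant — surfaces as [uː] (rule 1).
/l/ (word-final): no rule targets it → [l].

[ʃiːβiːvriːnuːl]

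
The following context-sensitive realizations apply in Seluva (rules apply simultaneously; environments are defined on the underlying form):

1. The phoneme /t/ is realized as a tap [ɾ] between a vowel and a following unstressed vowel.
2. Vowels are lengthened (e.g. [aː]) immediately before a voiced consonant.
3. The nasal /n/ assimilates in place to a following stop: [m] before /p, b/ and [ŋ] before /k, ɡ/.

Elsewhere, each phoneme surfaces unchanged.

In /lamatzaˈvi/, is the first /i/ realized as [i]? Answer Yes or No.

Yes

/i/ — word-final; rule 2 does not apply here → [i].
The actual realization is [i], which matches [i].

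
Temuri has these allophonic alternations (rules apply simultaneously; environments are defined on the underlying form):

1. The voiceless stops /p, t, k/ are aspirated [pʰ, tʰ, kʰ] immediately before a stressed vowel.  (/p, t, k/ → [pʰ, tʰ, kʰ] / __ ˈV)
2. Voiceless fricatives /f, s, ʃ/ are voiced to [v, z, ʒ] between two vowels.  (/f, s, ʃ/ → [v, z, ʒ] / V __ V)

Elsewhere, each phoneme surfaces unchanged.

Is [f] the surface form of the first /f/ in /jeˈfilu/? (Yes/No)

/f/ (between /e/ and /i/) occurs between two vowels → [v] by rule 2.
The actual realization is [v], not [f].

No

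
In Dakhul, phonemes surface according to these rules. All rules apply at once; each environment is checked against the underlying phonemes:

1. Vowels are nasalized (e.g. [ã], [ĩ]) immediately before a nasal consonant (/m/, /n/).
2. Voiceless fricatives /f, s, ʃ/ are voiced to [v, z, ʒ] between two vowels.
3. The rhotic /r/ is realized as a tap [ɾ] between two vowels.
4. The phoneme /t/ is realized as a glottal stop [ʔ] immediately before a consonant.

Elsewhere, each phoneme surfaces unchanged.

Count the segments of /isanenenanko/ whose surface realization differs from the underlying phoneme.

5

Segments that undergo a rule: /s/ → [z] (rule 2); /a/ → [ã] (rule 1); /e/ → [ẽ] (rule 1); /e/ → [ẽ] (rule 1); /a/ → [ã] (rule 1).
All other segments surface unchanged.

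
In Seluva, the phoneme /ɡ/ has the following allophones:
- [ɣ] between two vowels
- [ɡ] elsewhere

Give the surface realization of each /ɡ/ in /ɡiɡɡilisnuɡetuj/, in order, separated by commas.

Occurrence 1 (position 1): no conditioning environment matches → elsewhere allophone [ɡ].
Occurrence 2 (position 3): no conditioning environment matches → elsewhere allophone [ɡ].
Occurrence 3 (position 4): no conditioning environment matches → elsewhere allophone [ɡ].
Occurrence 4 (position 11): between two vowels → [ɣ].

[ɡ], [ɡ], [ɡ], [ɣ]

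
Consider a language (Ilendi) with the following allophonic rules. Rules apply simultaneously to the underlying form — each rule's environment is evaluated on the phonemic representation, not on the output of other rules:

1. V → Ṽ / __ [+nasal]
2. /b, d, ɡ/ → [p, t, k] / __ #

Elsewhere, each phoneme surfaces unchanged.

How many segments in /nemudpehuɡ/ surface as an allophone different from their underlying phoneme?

Segments that undergo a rule: /e/ → [ẽ] (rule 1); /ɡ/ → [k] (rule 2).
All other segments surface unchanged.

2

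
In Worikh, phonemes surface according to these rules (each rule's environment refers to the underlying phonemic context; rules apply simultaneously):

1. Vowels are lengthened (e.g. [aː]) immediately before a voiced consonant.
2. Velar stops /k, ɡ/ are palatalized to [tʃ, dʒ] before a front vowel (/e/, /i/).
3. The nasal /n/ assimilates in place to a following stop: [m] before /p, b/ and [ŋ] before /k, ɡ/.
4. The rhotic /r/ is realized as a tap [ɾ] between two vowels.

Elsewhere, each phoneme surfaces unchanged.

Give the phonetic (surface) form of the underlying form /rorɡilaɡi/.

[roːrdʒiːlaːdʒi]

/r/ — word-initial; rule 4 does not apply here → [r].
/o/ (between /r/ and /r/): before a voiced consonant, so rule 1 applies → [oː].
/r/ (between /o/ and /ɡ/): rule 4 targets it, but not between two vowels → unchanged [r].
/ɡ/ — between /r/ and /i/, before a front vowel — surfaces as [dʒ] (rule 2).
Rule 1 applies to /i/ (between /ɡ/ and /l/: before a voiced consonant) → [iː].
/l/ (between /i/ and /a/) is unaffected → [l].
/a/ (between /l/ and /ɡ/): before a voiced consonant, so rule 1 applies → [aː].
/ɡ/ (between /a/ and /i/): before a front vowel, so rule 2 applies → [dʒ].
/i/ (word-final) fails the environment for rule 1, so it stays [i].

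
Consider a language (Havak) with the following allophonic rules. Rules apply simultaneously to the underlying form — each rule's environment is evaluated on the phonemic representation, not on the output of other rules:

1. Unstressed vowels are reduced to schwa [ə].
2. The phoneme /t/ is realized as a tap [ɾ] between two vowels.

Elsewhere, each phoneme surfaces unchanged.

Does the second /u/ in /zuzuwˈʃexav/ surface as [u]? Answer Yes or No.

No

/u/ (between /z/ and /w/) occurs in an unstressed syllable → [ə] by rule 1.
The actual realization is [ə], not [u].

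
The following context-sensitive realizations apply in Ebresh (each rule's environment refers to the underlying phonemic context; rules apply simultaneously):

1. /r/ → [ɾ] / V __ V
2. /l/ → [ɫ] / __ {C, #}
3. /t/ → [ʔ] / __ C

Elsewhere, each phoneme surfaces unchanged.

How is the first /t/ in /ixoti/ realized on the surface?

/t/ — between /o/ and /i/; rule 3 does not apply here → [t].

[t]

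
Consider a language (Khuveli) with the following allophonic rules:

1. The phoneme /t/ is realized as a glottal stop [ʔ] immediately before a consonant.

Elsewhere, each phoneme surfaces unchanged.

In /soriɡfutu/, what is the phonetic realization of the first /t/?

[t]

/t/ (between /u/ and /u/) is in the target of rule 1 but the environment (immediately before a consonant) is not met → [t].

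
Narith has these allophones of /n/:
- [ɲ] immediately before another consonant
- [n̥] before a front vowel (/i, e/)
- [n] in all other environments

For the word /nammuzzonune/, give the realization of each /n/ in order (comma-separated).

[n], [n], [n̥]

Occurrence 1 (position 1): no conditioning environment matches → elsewhere allophone [n].
Occurrence 2 (position 9): no conditioning environment matches → elsewhere allophone [n].
Occurrence 3 (position 11): before a front vowel (/i, e/) → [n̥].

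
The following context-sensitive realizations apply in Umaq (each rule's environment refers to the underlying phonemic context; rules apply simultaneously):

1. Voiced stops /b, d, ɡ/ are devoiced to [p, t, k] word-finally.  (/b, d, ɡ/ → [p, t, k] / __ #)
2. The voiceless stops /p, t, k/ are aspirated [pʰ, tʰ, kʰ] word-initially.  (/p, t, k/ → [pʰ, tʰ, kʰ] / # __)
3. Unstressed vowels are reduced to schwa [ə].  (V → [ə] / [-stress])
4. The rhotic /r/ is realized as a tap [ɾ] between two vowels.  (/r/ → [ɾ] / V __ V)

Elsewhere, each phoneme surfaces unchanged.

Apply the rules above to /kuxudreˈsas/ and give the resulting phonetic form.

Rule 2 applies to /k/ (word-initial: word-initially) → [kʰ].
/u/ (between /k/ and /x/) occurs in an unstressed syllable → [ə] by rule 3.
/x/ stays [x].
/u/ meets the environment for rule 3 (in an unstressed syllable) → [ə].
/d/ (between /u/ and /r/) is in the target of rule 1 but the environment (word-finally) is not met → [d].
/r/ — between /d/ and /e/; rule 4 does not apply here → [r].
/e/ meets the environment for rule 3 (in an unstressed syllable) → [ə].
/s/ (between /e/ and /a/): no rule targets it → [s].
/a/ (between /s/ and /s/): rule 3 targets it, but not in an unstressed syllable → unchanged [a].
/s/ stays [s].

[kʰəxədrəˈsas]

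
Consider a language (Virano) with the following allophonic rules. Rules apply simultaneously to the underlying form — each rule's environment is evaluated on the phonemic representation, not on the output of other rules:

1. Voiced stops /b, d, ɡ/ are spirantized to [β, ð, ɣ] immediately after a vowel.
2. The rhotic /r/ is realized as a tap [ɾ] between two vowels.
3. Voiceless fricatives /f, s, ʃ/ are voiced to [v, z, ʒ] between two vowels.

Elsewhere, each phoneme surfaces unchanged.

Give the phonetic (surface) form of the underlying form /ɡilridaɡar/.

/ɡ/ (word-initial) fails the environment for rule 1, so it stays [ɡ].
/i/ (between /ɡ/ and /l/) is unaffected → [i].
/l/ stays [l].
/r/ (between /l/ and /i/): rule 2 targets it, but not between two vowels → unchanged [r].
/i/ (between /r/ and /d/): no rule targets it → [i].
/d/ (between /i/ and /a/): immediately after a vowel, so rule 1 applies → [ð].
/a/ stays [a].
/ɡ/ (between /a/ and /a/): immediately after a vowel, so rule 1 applies → [ɣ].
/a/ (between /ɡ/ and /r/) is unaffected → [a].
/r/ (word-final) is in the target of rule 2 but the environment (between two vowels) is not met → [r].

[ɡilriðaɣar]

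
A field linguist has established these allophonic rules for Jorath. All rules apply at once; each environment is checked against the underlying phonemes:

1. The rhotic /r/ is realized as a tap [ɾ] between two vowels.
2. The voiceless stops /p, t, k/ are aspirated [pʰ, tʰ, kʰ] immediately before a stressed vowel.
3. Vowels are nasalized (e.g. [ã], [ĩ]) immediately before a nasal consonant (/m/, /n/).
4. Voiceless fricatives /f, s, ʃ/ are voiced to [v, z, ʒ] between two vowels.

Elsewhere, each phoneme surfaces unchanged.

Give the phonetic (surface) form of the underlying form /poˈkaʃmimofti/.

/p/ (word-initial) is in the target of rule 2 but the environment (immediately before a stressed vowel) is not met → [p].
/o/ (between /p/ and /k/) is in the target of rule 3 but the environment (before a nasal consonant) is not met → [o].
/k/ (between /o/ and /a/) occurs immediately before a stressed vowel → [kʰ] by rule 2.
/a/ (between /k/ and /ʃ/) is in the target of rule 3 but the environment (before a nasal consonant) is not met → [a].
/ʃ/ (between /a/ and /m/) is in the target of rule 4 but the environment (between two vowels) is not met → [ʃ].
/m/ — not in any rule's target class → [m].
Rule 3 applies to /i/ (between /m/ and /m/: before a nasal consonant) → [ĩ].
/m/ stays [m].
/o/ (between /m/ and /f/) fails the environment for rule 3, so it stays [o].
/f/ (between /o/ and /t/): rule 4 targets it, but not between two vowels → unchanged [f].
/t/ — between /f/ and /i/; rule 2 does not apply here → [t].
/i/ (word-final): rule 3 targets it, but not before a nasal consonant → unchanged [i].

[poˈkʰaʃmĩmofti]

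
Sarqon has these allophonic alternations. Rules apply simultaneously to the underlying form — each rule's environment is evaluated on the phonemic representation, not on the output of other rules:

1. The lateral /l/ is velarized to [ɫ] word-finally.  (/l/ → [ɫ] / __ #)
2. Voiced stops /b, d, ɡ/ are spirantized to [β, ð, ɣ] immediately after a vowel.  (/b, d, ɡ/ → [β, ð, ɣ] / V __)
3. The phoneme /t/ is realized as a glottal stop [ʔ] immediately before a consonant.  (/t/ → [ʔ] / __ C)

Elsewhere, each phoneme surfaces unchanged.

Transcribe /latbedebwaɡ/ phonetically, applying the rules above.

/l/ (word-initial): rule 1 targets it, but not word-finally → unchanged [l].
/a/ — not in any rule's target class → [a].
/t/ meets the environment for rule 3 (immediately before a consonant) → [ʔ].
/b/ (between /t/ and /e/) fails the environment for rule 2, so it stays [b].
/e/ — not in any rule's target class → [e].
/d/ meets the environment for rule 2 (immediately after a vowel) → [ð].
/e/ — not in any rule's target class → [e].
Rule 2 applies to /b/ (between /e/ and /w/: immediately after a vowel) → [β].
/w/ — not in any rule's target class → [w].
/a/ stays [a].
/ɡ/ (word-final): immediately after a vowel, so rule 2 applies → [ɣ].

[laʔbeðeβwaɣ]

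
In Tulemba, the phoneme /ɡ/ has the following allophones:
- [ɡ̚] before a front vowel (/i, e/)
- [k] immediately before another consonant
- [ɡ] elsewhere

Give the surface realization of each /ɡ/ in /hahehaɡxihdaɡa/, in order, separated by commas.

Occurrence 1 (position 7): immediately before another consonant → [k].
Occurrence 2 (position 13): no conditioning environment matches → elsewhere allophone [ɡ].

[k], [ɡ]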